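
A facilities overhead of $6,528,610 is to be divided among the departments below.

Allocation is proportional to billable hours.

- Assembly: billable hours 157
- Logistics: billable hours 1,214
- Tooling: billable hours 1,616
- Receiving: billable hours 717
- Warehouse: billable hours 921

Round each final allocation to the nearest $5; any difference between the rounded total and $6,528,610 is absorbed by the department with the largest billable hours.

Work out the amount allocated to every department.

Billable hours total: 4,625.
Proportional shares: Assembly 157/4,625 × $6,528,610 = 221,619.84; Logistics 1,214/4,625 × $6,528,610 = 1,713,671.90; Tooling 1,616/4,625 × $6,528,610 = 2,281,131.62; Receiving 717/4,625 × $6,528,610 = 1,012,111.00; Warehouse 921/4,625 × $6,528,610 = 1,300,075.63.
After rounding ($5): Assembly $221,620; Logistics $1,713,670; Tooling $2,281,130; Receiving $1,012,110; Warehouse $1,300,075. Sum = $6,528,605.
Difference $6,528,610 − $6,528,605 = +$5 applied to largest billable hours (Tooling): Tooling becomes $2,281,135.

Assembly: $221,620 · Logistics: $1,713,670 · Tooling: $2,281,135 · Receiving: $1,012,110 · Warehouse: $1,300,075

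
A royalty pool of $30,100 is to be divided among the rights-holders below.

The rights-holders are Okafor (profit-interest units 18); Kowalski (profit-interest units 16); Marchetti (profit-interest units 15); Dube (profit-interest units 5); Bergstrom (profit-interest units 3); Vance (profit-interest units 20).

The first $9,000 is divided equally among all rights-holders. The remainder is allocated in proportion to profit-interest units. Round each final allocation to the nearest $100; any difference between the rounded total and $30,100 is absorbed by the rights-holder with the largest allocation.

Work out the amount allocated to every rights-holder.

First tranche $9,000 split equally: $1,500 each.
Remainder $21,100 by profit-interest units (total 77): Okafor 4,932.47 → $4,900; Kowalski 4,384.42 → $4,400; Marchetti 4,110.39 → $4,100; Dube 1,370.13 → $1,400; Bergstrom 822.08 → $800; Vance 5,480.52 → $5,500.
Totals: Okafor $1,500 + $4,900 = $6,400; Kowalski $1,500 + $4,400 = $5,900; Marchetti $1,500 + $4,100 = $5,600; Dube $1,500 + $1,400 = $2,900; Bergstrom $1,500 + $800 = $2,300; Vance $1,500 + $5,500 = $7,000.

Okafor: $6,400 | Kowalski: $5,900 | Marchetti: $5,600 | Dube: $2,900 | Bergstrom: $2,300 | Vance: $7,000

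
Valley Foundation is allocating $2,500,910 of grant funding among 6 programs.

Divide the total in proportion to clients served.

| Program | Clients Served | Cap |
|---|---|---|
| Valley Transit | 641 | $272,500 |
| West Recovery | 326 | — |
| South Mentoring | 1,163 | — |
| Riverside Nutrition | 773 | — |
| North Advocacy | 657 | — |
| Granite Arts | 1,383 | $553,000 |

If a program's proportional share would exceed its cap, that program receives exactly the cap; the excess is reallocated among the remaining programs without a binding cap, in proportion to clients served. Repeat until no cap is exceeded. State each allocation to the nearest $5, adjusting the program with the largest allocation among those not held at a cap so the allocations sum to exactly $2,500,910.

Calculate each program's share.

Sum of clients served: 4,943.
Pro-rata shares before constraints: Valley Transit 324,313.84; West Recovery 164,939.64; South Mentoring 588,419.65; Riverside Nutrition 391,099.22; North Advocacy 332,409.04; Granite Arts 699,728.61.
Held at cap: Valley Transit ($272,500), Granite Arts ($553,000); residual $1,675,410 reallocated over remaining clients served 2,919.
Remaining shares: West Recovery 187,113.28 → $187,115; South Mentoring 667,523.75 → $667,525; Riverside Nutrition 443,676.58 → $443,675; North Advocacy 377,096.39 → $377,095.

Valley Transit: $272,500 · West Recovery: $187,115 · South Mentoring: $667,525 · Riverside Nutrition: $443,675 · North Advocacy: $377,095 · Granite Arts: $553,000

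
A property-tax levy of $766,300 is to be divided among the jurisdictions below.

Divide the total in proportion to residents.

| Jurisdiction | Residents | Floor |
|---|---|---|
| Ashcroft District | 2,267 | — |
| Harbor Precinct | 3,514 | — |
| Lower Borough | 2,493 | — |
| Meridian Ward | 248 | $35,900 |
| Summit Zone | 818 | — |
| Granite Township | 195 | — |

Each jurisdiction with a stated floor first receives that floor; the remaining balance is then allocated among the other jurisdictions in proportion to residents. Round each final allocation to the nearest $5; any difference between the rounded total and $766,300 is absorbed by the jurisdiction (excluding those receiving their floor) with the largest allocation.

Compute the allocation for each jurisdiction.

Minimums first: Meridian Ward $35,900. Remaining pool $730,400.
Remaining pool split over remaining residents 9,287: Ashcroft District 178,294.05 → $178,295; Harbor Precinct 276,367.57 → $276,370; Lower Borough 196,068.40 → $196,070; Summit Zone 64,333.71 → $64,335; Granite Township 15,336.28 → $15,335.
Rounding difference −$5 applied to Harbor Precinct → $276,365.

Ashcroft District: $178,295 | Harbor Precinct: $276,365 | Lower Borough: $196,070 | Meridian Ward: $35,900 | Summit Zone: $64,335 | Granite Township: $15,335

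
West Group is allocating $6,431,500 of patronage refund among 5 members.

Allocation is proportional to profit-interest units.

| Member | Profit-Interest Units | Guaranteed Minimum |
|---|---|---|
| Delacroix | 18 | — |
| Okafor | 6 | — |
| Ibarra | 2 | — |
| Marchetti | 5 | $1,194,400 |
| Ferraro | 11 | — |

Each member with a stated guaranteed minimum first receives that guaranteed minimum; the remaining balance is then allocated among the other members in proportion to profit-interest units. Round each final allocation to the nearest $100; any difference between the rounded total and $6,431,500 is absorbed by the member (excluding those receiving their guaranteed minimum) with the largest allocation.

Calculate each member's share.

Delacroix: $2,547,700; Okafor: $849,300; Ibarra: $283,100; Marchetti: $1,194,400; Ferraro: $1,557,000

Fund the minimums — Marchetti $1,194,400. Remaining pool $5,237,100.
Remaining pool split over remaining profit-interest units 37: Delacroix 2,547,778.38 → $2,547,800; Okafor 849,259.46 → $849,300; Ibarra 283,086.49 → $283,100; Ferraro 1,556,975.68 → $1,557,000.
Rounding difference −$100 applied to Delacroix → $2,547,700.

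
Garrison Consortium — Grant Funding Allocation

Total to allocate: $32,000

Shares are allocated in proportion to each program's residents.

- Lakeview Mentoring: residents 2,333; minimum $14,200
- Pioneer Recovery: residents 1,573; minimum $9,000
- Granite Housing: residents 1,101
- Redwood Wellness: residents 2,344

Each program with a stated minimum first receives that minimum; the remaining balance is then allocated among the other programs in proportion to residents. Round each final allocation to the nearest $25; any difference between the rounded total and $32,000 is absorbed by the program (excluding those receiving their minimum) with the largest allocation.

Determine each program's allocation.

Lakeview Mentoring: $14,200; Pioneer Recovery: $9,000; Granite Housing: $2,800; Redwood Wellness: $6,000

Guaranteed amounts: Lakeview Mentoring $14,200; Pioneer Recovery $9,000. Remaining pool $8,800.
Remaining pool split over remaining residents 3,445: Granite Housing 2,812.42 → $2,800; Redwood Wellness 5,987.58 → $6,000.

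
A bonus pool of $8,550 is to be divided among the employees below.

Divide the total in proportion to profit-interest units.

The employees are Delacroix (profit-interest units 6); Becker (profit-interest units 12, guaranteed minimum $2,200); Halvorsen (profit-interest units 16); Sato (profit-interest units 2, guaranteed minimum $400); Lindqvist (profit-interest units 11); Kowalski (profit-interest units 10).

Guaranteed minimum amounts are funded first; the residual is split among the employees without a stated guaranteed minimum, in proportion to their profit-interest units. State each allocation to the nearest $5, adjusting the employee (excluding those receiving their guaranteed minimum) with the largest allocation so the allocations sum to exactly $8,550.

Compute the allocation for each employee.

Fund the minimums — Becker $2,200; Sato $400. Balance $5,950.
Balance split over remaining profit-interest units 43: Delacroix 830.23 → $830; Halvorsen 2,213.95 → $2,215; Lindqvist 1,522.09 → $1,520; Kowalski 1,383.72 → $1,385.

Delacroix: $830; Becker: $2,200; Halvorsen: $2,215; Sato: $400; Lindqvist: $1,520; Kowalski: $1,385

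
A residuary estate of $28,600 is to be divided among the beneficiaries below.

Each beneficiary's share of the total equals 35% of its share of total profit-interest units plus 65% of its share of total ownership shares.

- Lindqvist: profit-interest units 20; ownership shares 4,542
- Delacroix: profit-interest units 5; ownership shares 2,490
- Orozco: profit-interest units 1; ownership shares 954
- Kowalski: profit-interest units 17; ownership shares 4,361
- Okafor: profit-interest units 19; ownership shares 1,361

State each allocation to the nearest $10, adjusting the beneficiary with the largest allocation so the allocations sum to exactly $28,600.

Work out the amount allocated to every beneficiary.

Profit-interest units total 62; ownership shares total 13,708.
Composite weights (35% profit-interest units + 65% ownership shares): Lindqvist 0.3283; Delacroix 0.1463; Orozco 0.0509; Kowalski 0.3028; Okafor 0.1718.
Proportional shares: Lindqvist 9,388.63; Delacroix 4,184.05; Orozco 1,455.21; Kowalski 8,658.81; Okafor 4,913.29.
At nearest $10: Lindqvist $9,390; Delacroix $4,180; Orozco $1,460; Kowalski $8,660; Okafor $4,910. Sum = $28,600.
Sum already equals the total — no adjustment.

Lindqvist: $9,390 | Delacroix: $4,180 | Orozco: $1,460 | Kowalski: $8,660 | Okafor: $4,910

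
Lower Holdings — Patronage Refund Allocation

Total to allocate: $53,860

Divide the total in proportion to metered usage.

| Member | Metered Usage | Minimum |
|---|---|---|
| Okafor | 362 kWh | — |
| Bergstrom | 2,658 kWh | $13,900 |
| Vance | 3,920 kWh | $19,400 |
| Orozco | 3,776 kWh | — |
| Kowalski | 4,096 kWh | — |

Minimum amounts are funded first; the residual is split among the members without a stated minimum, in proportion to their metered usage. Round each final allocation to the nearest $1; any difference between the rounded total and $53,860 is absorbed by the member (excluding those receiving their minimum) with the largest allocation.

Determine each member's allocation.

Fund the minimums — Bergstrom $13,900; Vance $19,400. Remaining pool $20,560.
Remaining pool split over remaining metered usage 8,234: Okafor 903.90 → $904; Orozco 9,428.54 → $9,429; Kowalski 10,227.56 → $10,228.
Rounding difference −$1 applied to Kowalski → $10,227.

Okafor: $904; Bergstrom: $13,900; Vance: $19,400; Orozco: $9,429; Kowalski: $10,227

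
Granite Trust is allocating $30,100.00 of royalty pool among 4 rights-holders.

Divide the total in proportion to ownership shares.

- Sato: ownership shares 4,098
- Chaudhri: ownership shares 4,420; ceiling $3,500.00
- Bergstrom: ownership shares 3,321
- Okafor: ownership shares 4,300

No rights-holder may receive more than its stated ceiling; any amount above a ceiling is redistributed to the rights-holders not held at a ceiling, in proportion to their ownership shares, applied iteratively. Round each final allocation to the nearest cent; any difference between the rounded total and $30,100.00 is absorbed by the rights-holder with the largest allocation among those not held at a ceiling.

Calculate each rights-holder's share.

Sato: $9,301.72 | Chaudhri: $3,500.00 | Bergstrom: $7,538.07 | Okafor: $9,760.21

Combined ownership shares = 16,139.
Unconstrained shares: Sato 7,642.9642; Chaudhri 8,243.5095; Bergstrom 6,193.8224; Okafor 8,019.7038.
Capped: Chaudhri ($3,500.00); balance $26,600.00 reallocated over remaining ownership shares 11,719.
Redistributed shares: Sato 9,301.7152 → $9,301.72; Bergstrom 7,538.0664 → $7,538.07; Okafor 9,760.2184 → $9,760.22.
Rounding difference −$0.01 applied to Okafor → $9,760.21.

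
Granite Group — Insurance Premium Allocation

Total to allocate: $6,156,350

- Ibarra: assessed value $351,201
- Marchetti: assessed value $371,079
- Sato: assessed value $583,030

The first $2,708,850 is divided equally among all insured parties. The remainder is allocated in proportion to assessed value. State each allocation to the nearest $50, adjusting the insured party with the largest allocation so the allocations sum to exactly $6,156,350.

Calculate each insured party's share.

$2,708,850 shared equally gives $902,950 per insured party.
Remainder $3,447,500 by assessed value (total 1,305,310): Ibarra 927,569.27 → $927,550; Marchetti 980,069.76 → $980,050; Sato 1,539,860.97 → $1,539,850.
Rounding difference +$50 on remainder applied to Sato.
Totals: Ibarra $902,950 + $927,550 = $1,830,500; Marchetti $902,950 + $980,050 = $1,883,000; Sato $902,950 + $1,539,900 = $2,442,850.

Ibarra: $1,830,500 | Marchetti: $1,883,000 | Sato: $2,442,850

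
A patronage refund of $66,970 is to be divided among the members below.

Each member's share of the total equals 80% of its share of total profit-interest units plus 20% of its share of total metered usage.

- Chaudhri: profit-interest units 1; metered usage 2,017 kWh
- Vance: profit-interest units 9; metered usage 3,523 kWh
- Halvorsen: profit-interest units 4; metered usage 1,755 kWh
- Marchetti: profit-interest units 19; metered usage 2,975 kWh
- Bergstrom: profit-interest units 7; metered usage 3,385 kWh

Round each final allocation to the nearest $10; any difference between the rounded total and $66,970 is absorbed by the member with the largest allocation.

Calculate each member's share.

Chaudhri: $3,320 · Vance: $15,510 · Halvorsen: $7,080 · Marchetti: $28,360 · Bergstrom: $12,700

Profit-interest units total 40; metered usage total 13,655.
Composite weights (80% profit-interest units + 20% metered usage): Chaudhri 0.0495; Vance 0.2316; Halvorsen 0.1057; Marchetti 0.4236; Bergstrom 0.1896.
Proportional shares: Chaudhri 3,317.85; Vance 15,510.26; Halvorsen 7,079.06; Marchetti 28,366.74; Bergstrom 12,696.10.
At nearest $10: Chaudhri $3,320; Vance $15,510; Halvorsen $7,080; Marchetti $28,370; Bergstrom $12,700. Sum = $66,980.
Difference $66,970 − $66,980 = −$10 applied to largest allocation (Marchetti): Marchetti becomes $28,360.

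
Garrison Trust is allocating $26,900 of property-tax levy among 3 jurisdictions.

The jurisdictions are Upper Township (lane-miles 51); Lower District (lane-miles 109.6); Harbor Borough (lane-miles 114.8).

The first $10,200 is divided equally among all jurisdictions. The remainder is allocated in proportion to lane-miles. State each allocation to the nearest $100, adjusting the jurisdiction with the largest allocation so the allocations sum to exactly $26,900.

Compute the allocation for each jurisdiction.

Equal tier: $10,200 ÷ 3 = $3,400 apiece.
Remainder $16,700 by lane-miles (total 275.4): Upper Township 3,092.59 → $3,100; Lower District 6,646.04 → $6,600; Harbor Borough 6,961.37 → $7,000.
Totals: Upper Township $3,400 + $3,100 = $6,500; Lower District $3,400 + $6,600 = $10,000; Harbor Borough $3,400 + $7,000 = $10,400.

Upper Township: $6,500 | Lower District: $10,000 | Harbor Borough: $10,400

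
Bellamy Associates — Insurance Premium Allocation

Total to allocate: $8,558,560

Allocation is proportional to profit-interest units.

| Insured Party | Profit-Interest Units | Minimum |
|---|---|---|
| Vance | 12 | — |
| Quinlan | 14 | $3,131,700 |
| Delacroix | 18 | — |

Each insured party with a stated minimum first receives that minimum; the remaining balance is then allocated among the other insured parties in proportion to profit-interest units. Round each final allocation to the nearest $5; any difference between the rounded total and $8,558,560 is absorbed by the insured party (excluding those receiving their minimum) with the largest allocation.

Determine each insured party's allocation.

Vance: $2,170,745 | Quinlan: $3,131,700 | Delacroix: $3,256,115

Guaranteed amounts: Quinlan $3,131,700. Residual $5,426,860.
Residual split over remaining profit-interest units 30: Vance 2,170,744.00 → $2,170,745; Delacroix 3,256,116.00 → $3,256,115.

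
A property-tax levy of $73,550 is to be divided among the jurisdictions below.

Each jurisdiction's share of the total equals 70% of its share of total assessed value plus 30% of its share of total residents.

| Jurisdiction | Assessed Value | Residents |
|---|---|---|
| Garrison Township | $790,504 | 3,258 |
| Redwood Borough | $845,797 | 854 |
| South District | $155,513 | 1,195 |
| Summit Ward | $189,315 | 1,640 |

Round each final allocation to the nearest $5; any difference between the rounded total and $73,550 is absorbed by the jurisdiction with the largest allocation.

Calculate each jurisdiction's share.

Garrison Township: $30,890 | Redwood Borough: $24,695 | South District: $7,835 | Summit Ward: $10,130

Assessed value total 1,981,129; residents total 6,947.
Combined weights (70% assessed value + 30% residents): Garrison Township 0.4200; Redwood Borough 0.3357; South District 0.1066; Summit Ward 0.1377.
Proportional shares: Garrison Township 30,891.42; Redwood Borough 24,692.79; South District 7,836.97; Summit Ward 10,128.82.
At nearest $5: Garrison Township $30,890; Redwood Borough $24,695; South District $7,835; Summit Ward $10,130. Sum = $73,550.
Sum already equals the total — no adjustment.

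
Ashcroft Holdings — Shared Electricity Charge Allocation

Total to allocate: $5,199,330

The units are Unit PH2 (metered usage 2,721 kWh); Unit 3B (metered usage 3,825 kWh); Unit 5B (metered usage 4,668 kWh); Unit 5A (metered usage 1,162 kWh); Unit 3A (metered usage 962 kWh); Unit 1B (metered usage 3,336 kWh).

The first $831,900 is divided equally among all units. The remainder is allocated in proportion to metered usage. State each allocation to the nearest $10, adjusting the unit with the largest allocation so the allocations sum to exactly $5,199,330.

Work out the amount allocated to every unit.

Unit PH2: $851,360 | Unit 3B: $1,140,530 | Unit 5B: $1,361,350 | Unit 5A: $443,010 | Unit 3A: $390,630 | Unit 1B: $1,012,450

$831,900 shared equally gives $138,650 per unit.
Remainder $4,367,430 by metered usage (total 16,674): Unit PH2 712,713.03 → $712,710; Unit 3B 1,001,884.36 → $1,001,880; Unit 5B 1,222,691.81 → $1,222,690; Unit 5A 304,363.30 → $304,360; Unit 3A 251,977.19 → $251,980; Unit 1B 873,800.32 → $873,800.
Rounding difference +$10 on remainder applied to Unit 5B.
Totals: Unit PH2 $138,650 + $712,710 = $851,360; Unit 3B $138,650 + $1,001,880 = $1,140,530; Unit 5B $138,650 + $1,222,700 = $1,361,350; Unit 5A $138,650 + $304,360 = $443,010; Unit 3A $138,650 + $251,980 = $390,630; Unit 1B $138,650 + $873,800 = $1,012,450.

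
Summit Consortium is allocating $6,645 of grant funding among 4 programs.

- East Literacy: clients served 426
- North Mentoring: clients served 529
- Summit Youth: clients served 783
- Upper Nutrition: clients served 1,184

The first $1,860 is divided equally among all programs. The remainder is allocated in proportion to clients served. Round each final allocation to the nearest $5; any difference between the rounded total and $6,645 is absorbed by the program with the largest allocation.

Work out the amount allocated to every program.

Equal tier: $1,860 ÷ 4 = $465 apiece.
Remainder $4,785 by clients served (total 2,922): East Literacy 697.61 → $700; North Mentoring 866.28 → $865; Summit Youth 1,282.22 → $1,280; Upper Nutrition 1,938.89 → $1,940.
Totals: East Literacy $465 + $700 = $1,165; North Mentoring $465 + $865 = $1,330; Summit Youth $465 + $1,280 = $1,745; Upper Nutrition $465 + $1,940 = $2,405.

East Literacy: $1,165 | North Mentoring: $1,330 | Summit Youth: $1,745 | Upper Nutrition: $2,405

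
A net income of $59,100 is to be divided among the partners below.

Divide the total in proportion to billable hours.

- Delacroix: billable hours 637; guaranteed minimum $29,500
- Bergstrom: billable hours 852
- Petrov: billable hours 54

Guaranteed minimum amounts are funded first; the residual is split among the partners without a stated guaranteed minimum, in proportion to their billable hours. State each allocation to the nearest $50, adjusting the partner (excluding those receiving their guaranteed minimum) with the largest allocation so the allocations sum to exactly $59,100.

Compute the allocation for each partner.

Delacroix: $29,500 · Bergstrom: $27,850 · Petrov: $1,750

Minimums first: Delacroix $29,500. Residual $29,600.
Residual split over remaining billable hours 906: Bergstrom 27,835.76 → $27,850; Petrov 1,764.24 → $1,750.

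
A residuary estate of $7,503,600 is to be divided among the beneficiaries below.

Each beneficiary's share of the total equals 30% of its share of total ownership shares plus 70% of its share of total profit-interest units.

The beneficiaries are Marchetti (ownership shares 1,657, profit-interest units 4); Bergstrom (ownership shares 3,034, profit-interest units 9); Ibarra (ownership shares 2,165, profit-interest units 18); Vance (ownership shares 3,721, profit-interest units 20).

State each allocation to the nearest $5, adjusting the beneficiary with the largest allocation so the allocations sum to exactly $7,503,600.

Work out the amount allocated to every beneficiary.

Totals — ownership shares 10,577, profit-interest units 51.
Composite weights (30% ownership shares + 70% profit-interest units): Marchetti 0.1019; Bergstrom 0.2096; Ibarra 0.3085; Vance 0.3801.
Raw shares: Marchetti 764,618.07; Bergstrom 1,572,634.94; Ibarra 2,314,602.85; Vance 2,851,744.13.
Rounded to nearest $5: Marchetti $764,620; Bergstrom $1,572,635; Ibarra $2,314,605; Vance $2,851,745. Sum = $7,503,605.
Difference $7,503,600 − $7,503,605 = −$5 applied to largest allocation (Vance): Vance becomes $2,851,740.

Marchetti: $764,620 · Bergstrom: $1,572,635 · Ibarra: $2,314,605 · Vance: $2,851,740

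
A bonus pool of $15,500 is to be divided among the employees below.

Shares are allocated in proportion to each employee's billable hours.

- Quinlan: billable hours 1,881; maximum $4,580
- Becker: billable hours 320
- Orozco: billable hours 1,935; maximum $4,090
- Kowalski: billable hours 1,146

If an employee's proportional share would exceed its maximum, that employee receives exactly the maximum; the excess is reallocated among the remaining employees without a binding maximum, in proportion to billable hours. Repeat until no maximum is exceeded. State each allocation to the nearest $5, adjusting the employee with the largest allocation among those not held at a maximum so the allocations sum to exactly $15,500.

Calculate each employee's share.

Billable hours total: 5,282.
Proportional shares (ignoring caps): Quinlan 5,519.78; Becker 939.04; Orozco 5,678.25; Kowalski 3,362.93.
Cap binds for Quinlan ($4,580), Orozco ($4,090); remaining pool $6,830 reallocated over remaining billable hours 1,466.
Remaining shares: Becker 1,490.86 → $1,490; Kowalski 5,339.14 → $5,340.

Quinlan: $4,580; Becker: $1,490; Orozco: $4,090; Kowalski: $5,340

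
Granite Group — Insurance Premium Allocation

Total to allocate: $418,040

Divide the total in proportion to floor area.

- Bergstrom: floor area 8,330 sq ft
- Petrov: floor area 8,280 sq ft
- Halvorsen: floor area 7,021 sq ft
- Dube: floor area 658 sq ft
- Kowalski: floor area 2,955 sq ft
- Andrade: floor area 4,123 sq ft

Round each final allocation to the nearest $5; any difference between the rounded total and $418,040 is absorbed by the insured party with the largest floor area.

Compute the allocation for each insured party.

Bergstrom: $111,020; Petrov: $110,350; Halvorsen: $93,570; Dube: $8,770; Kowalski: $39,380; Andrade: $54,950

Sum of floor area: 8,330 + 8,280 + 7,021 + 658 + 2,955 + 4,123 = 31,367.
Proportional shares: Bergstrom 111,017.09; Petrov 110,350.73; Halvorsen 93,571.55; Dube 8,769.42; Kowalski 39,382.41; Andrade 54,948.80.
Rounded to nearest $5: Bergstrom $111,015; Petrov $110,350; Halvorsen $93,570; Dube $8,770; Kowalski $39,380; Andrade $54,950. Sum = $418,035.
Difference $418,040 − $418,035 = +$5 applied to largest floor area (Bergstrom): Bergstrom becomes $111,020.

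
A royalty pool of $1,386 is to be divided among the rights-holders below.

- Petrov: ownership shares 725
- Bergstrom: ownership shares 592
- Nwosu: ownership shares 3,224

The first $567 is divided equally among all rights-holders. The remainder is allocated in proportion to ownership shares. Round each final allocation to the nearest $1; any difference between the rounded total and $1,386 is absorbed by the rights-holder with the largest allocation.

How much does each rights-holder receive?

$567 shared equally gives $189 per rights-holder.
Remainder $819 by ownership shares (total 4,541): Petrov 130.76 → $131; Bergstrom 106.77 → $107; Nwosu 581.47 → $581.
Totals: Petrov $189 + $131 = $320; Bergstrom $189 + $107 = $296; Nwosu $189 + $581 = $770.

Petrov: $320 | Bergstrom: $296 | Nwosu: $770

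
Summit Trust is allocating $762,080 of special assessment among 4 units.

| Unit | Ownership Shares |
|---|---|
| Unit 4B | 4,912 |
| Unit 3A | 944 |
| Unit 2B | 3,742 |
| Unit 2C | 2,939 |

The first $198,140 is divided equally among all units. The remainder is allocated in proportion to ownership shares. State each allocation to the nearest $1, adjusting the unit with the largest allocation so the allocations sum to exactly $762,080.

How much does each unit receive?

Unit 4B: $270,487 · Unit 3A: $91,998 · Unit 2B: $217,858 · Unit 2C: $181,737

First tranche $198,140 split equally: $49,535 each.
Remainder $563,940 by ownership shares (total 12,537): Unit 4B 220,951.84 → $220,952; Unit 3A 42,463.06 → $42,463; Unit 2B 168,322.84 → $168,323; Unit 2C 132,202.25 → $132,202.
Totals: Unit 4B $49,535 + $220,952 = $270,487; Unit 3A $49,535 + $42,463 = $91,998; Unit 2B $49,535 + $168,323 = $217,858; Unit 2C $49,535 + $132,202 = $181,737.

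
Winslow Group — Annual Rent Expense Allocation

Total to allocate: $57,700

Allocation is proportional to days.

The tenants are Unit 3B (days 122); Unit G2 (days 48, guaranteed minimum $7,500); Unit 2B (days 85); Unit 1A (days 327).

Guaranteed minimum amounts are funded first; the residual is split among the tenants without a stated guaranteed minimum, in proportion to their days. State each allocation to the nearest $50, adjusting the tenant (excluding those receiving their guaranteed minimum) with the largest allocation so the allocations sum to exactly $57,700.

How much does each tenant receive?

Minimums first: Unit G2 $7,500. Balance $50,200.
Balance split over remaining days 534: Unit 3B 11,468.91 → $11,450; Unit 2B 7,990.64 → $8,000; Unit 1A 30,740.45 → $30,750.

Unit 3B: $11,450; Unit G2: $7,500; Unit 2B: $8,000; Unit 1A: $30,750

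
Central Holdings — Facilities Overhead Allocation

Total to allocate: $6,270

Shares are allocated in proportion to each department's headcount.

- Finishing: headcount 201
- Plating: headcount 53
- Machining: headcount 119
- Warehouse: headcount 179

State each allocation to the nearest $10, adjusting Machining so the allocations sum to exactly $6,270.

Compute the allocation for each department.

Finishing: $2,280; Plating: $600; Machining: $1,360; Warehouse: $2,030

Headcount total: 552.
Raw shares: Finishing 201/552 × $6,270 = 2,283.10; Plating 53/552 × $6,270 = 602.01; Machining 119/552 × $6,270 = 1,351.68; Warehouse 179/552 × $6,270 = 2,033.21.
Rounded to nearest $10: Finishing $2,280; Plating $600; Machining $1,350; Warehouse $2,030. Sum = $6,260.
Difference $6,270 − $6,260 = +$10 applied to Machining: Machining becomes $1,360.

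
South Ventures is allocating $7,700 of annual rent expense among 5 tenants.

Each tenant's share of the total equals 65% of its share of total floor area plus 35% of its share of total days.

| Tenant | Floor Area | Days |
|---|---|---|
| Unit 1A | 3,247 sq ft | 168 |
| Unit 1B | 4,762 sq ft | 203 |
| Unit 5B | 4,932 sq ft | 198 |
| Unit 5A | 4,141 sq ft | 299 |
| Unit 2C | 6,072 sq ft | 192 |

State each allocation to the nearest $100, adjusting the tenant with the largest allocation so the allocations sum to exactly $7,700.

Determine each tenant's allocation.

Totals — floor area 23,154, days 1,060.
Composite weights (65% floor area + 35% days): Unit 1A 0.1466; Unit 1B 0.2007; Unit 5B 0.2038; Unit 5A 0.2150; Unit 2C 0.2339.
Unrounded shares: Unit 1A 1,129.01; Unit 1B 1,545.48; Unit 5B 1,569.51; Unit 5A 1,655.32; Unit 2C 1,800.68.
Rounded to nearest $100: Unit 1A $1,100; Unit 1B $1,500; Unit 5B $1,600; Unit 5A $1,700; Unit 2C $1,800. Sum = $7,700.
Sum already equals the total — no adjustment.

Unit 1A: $1,100 | Unit 1B: $1,500 | Unit 5B: $1,600 | Unit 5A: $1,700 | Unit 2C: $1,800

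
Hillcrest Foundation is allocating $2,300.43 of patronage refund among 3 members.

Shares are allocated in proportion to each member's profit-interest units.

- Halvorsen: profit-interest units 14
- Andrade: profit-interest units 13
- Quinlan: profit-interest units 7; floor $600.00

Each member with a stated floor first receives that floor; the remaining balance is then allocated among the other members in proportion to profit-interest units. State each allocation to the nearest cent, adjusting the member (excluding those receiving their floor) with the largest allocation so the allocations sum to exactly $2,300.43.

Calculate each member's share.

Halvorsen: $881.70 | Andrade: $818.73 | Quinlan: $600.00

Minimums first: Quinlan $600.00. Remaining pool $1,700.43.
Remaining pool split over remaining profit-interest units 27: Halvorsen 881.7044 → $881.70; Andrade 818.7256 → $818.73.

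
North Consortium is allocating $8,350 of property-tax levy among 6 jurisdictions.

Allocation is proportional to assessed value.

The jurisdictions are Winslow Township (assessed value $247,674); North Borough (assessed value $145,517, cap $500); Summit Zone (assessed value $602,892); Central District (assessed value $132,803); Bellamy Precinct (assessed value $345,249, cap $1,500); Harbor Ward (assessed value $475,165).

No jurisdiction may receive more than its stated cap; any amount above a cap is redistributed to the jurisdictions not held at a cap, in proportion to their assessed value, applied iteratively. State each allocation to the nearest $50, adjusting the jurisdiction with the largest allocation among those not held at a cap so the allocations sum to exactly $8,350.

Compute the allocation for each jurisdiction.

Winslow Township: $1,100 | North Borough: $500 | Summit Zone: $2,600 | Central District: $600 | Bellamy Precinct: $1,500 | Harbor Ward: $2,050

Total assessed value = 1,949,300.
Unconstrained shares: Winslow Township 1,060.93; North Borough 623.34; Summit Zone 2,582.54; Central District 568.87; Bellamy Precinct 1,478.90; Harbor Ward 2,035.41.
Capped: North Borough ($500); remaining pool $7,850 reallocated over remaining assessed value 1,803,783.
Capped: Bellamy Precinct ($1,500); remaining pool $6,350 reallocated over remaining assessed value 1,458,534.
Redistributed shares: Winslow Township 1,078.29 → $1,100; Summit Zone 2,624.80 → $2,600; Central District 578.18 → $600; Harbor Ward 2,068.72 → $2,050.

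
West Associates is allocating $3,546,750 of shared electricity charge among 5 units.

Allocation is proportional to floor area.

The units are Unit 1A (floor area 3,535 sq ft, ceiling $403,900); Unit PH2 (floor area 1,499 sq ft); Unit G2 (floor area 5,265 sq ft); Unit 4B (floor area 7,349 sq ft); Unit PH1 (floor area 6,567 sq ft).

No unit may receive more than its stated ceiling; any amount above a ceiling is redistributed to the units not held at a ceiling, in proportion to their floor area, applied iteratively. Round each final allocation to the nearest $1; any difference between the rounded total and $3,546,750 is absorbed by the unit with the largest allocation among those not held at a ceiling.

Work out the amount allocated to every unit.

Sum of floor area: 24,215.
Pro-rata shares before constraints: Unit 1A 517,768.38; Unit PH2 219,557.23; Unit G2 771,159.97; Unit 4B 1,076,401.64; Unit PH1 961,862.78.
Capped: Unit 1A ($403,900); remaining pool $3,142,850 reallocated over remaining floor area 20,680.
Remaining shares: Unit PH2 227,811.03 → $227,811; Unit G2 800,150.16 → $800,150; Unit 4B 1,116,866.76 → $1,116,867; Unit PH1 998,022.05 → $998,022.

Unit 1A: $403,900; Unit PH2: $227,811; Unit G2: $800,150; Unit 4B: $1,116,867; Unit PH1: $998,022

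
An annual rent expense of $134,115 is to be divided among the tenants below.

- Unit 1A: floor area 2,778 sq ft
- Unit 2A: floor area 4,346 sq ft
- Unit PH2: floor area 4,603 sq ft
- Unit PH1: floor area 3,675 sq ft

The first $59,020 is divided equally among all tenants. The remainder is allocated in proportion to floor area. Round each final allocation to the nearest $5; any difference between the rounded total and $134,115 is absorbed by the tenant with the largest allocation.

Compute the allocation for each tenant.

First tranche $59,020 split equally: $14,755 each.
Remainder $75,095 by floor area (total 15,402): Unit 1A 13,544.60 → $13,545; Unit 2A 21,189.64 → $21,190; Unit PH2 22,442.69 → $22,445; Unit PH1 17,918.07 → $17,920.
Rounding difference −$5 on remainder applied to Unit PH2.
Totals: Unit 1A $14,755 + $13,545 = $28,300; Unit 2A $14,755 + $21,190 = $35,945; Unit PH2 $14,755 + $22,440 = $37,195; Unit PH1 $14,755 + $17,920 = $32,675.

Unit 1A: $28,300; Unit 2A: $35,945; Unit PH2: $37,195; Unit PH1: $32,675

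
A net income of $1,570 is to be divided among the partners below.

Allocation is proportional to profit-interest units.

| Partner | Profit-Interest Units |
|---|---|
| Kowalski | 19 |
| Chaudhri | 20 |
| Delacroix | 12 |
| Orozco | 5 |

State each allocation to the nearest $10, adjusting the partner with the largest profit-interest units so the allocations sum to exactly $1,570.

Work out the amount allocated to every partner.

Kowalski: $530; Chaudhri: $560; Delacroix: $340; Orozco: $140

Sum of profit-interest units: 19 + 20 + 12 + 5 = 56.
Raw shares: Kowalski 532.68; Chaudhri 560.71; Delacroix 336.43; Orozco 140.18.
After rounding ($10): Kowalski $530; Chaudhri $560; Delacroix $340; Orozco $140. Sum = $1,570.
No rounding difference to absorb.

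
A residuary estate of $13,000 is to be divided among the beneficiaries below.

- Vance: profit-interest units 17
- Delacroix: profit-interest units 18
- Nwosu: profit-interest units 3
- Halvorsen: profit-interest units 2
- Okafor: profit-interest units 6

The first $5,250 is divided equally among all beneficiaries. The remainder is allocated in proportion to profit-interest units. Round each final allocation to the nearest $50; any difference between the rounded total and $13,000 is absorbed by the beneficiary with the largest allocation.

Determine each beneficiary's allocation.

First tranche $5,250 split equally: $1,050 each.
Remainder $7,750 by profit-interest units (total 46): Vance 2,864.13 → $2,850; Delacroix 3,032.61 → $3,050; Nwosu 505.43 → $500; Halvorsen 336.96 → $350; Okafor 1,010.87 → $1,000.
Totals: Vance $1,050 + $2,850 = $3,900; Delacroix $1,050 + $3,050 = $4,100; Nwosu $1,050 + $500 = $1,550; Halvorsen $1,050 + $350 = $1,400; Okafor $1,050 + $1,000 = $2,050.

Vance: $3,900; Delacroix: $4,100; Nwosu: $1,550; Halvorsen: $1,400; Okafor: $2,050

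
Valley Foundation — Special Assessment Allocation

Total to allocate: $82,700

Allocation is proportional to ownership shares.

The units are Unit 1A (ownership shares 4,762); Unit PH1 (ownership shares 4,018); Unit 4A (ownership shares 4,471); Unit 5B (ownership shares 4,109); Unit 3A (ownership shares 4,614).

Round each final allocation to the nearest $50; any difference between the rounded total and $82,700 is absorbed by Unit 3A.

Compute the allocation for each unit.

Unit 1A: $17,900; Unit PH1: $15,100; Unit 4A: $16,850; Unit 5B: $15,450; Unit 3A: $17,400

Ownership shares total: 21,974.
Proportional shares: Unit 1A 4,762/21,974 × $82,700 = 17,921.97; Unit PH1 4,018/21,974 × $82,700 = 15,121.90; Unit 4A 4,471/21,974 × $82,700 = 16,826.78; Unit 5B 4,109/21,974 × $82,700 = 15,464.38; Unit 3A 4,614/21,974 × $82,700 = 17,364.97.
After rounding ($50): Unit 1A $17,900; Unit PH1 $15,100; Unit 4A $16,850; Unit 5B $15,450; Unit 3A $17,350. Sum = $82,650.
Difference $82,700 − $82,650 = +$50 applied to Unit 3A: Unit 3A becomes $17,400.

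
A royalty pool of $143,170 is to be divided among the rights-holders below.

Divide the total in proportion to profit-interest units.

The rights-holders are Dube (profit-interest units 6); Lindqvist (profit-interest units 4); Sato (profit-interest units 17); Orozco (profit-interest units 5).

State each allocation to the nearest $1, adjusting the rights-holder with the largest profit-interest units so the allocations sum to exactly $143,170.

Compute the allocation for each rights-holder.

Total profit-interest units = 6 + 4 + 17 + 5 = 32.
Raw shares: Dube 26,844.38; Lindqvist 17,896.25; Sato 76,059.06; Orozco 22,370.31.
Rounded to nearest $1: Dube $26,844; Lindqvist $17,896; Sato $76,059; Orozco $22,370. Sum = $143,169.
Difference $143,170 − $143,169 = +$1 applied to largest profit-interest units (Sato): Sato becomes $76,060.

Dube: $26,844 | Lindqvist: $17,896 | Sato: $76,060 | Orozco: $22,370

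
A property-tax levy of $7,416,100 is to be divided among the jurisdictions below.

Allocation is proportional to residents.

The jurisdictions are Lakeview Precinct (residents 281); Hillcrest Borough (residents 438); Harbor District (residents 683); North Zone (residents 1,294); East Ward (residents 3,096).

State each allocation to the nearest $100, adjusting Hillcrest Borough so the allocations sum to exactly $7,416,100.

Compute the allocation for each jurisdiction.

Lakeview Precinct: $359,800 | Hillcrest Borough: $560,900 | Harbor District: $874,500 | North Zone: $1,656,800 | East Ward: $3,964,100

Sum of residents: 5,792.
Raw shares: Lakeview Precinct 281/5,792 × $7,416,100 = 359,793.53; Hillcrest Borough 438/5,792 × $7,416,100 = 560,816.95; Harbor District 683/5,792 × $7,416,100 = 874,515.94; North Zone 1,294/5,792 × $7,416,100 = 1,656,842.78; East Ward 3,096/5,792 × $7,416,100 = 3,964,130.80.
After rounding ($100): Lakeview Precinct $359,800; Hillcrest Borough $560,800; Harbor District $874,500; North Zone $1,656,800; East Ward $3,964,100. Sum = $7,416,000.
Difference $7,416,100 − $7,416,000 = +$100 applied to Hillcrest Borough: Hillcrest Borough becomes $560,900.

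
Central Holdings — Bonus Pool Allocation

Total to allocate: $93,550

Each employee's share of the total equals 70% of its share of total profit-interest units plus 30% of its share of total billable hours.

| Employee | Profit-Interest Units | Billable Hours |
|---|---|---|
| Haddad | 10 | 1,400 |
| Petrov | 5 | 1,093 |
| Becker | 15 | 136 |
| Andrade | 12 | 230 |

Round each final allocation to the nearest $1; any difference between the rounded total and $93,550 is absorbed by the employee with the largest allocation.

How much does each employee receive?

Haddad: $29,334 | Petrov: $18,525 | Becker: $24,723 | Andrade: $20,968

Totals — profit-interest units 42, billable hours 2,859.
Combined weights (70% profit-interest units + 30% billable hours): Haddad 0.3136; Petrov 0.1980; Becker 0.2643; Andrade 0.2241.
Unrounded shares: Haddad 29,334.58; Petrov 18,525.13; Becker 24,722.53; Andrade 20,967.76.
At nearest $1: Haddad $29,335; Petrov $18,525; Becker $24,723; Andrade $20,968. Sum = $93,551.
Difference $93,550 − $93,551 = −$1 applied to largest allocation (Haddad): Haddad becomes $29,334.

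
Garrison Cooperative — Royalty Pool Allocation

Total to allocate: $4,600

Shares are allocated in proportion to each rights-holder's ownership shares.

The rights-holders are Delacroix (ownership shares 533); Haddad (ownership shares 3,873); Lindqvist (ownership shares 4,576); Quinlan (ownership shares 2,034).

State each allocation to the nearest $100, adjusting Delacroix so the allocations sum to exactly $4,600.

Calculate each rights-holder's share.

Combined ownership shares = 11,016.
Pro-rata amounts: Delacroix 533/11,016 × $4,600 = 222.57; Haddad 3,873/11,016 × $4,600 = 1,617.27; Lindqvist 4,576/11,016 × $4,600 = 1,910.82; Quinlan 2,034/11,016 × $4,600 = 849.35.
At nearest $100: Delacroix $200; Haddad $1,600; Lindqvist $1,900; Quinlan $800. Sum = $4,500.
Difference $4,600 − $4,500 = +$100 applied to Delacroix: Delacroix becomes $300.

Delacroix: $300 | Haddad: $1,600 | Lindqvist: $1,900 | Quinlan: $800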